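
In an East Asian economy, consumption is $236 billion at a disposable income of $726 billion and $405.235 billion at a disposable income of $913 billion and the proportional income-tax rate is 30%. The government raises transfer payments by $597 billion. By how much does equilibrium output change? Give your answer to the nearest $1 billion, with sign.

+$1,474 billion

MPC = ΔC/ΔYd = (405.235 − 236)/(913 − 726) = 169.235/187 = 0.905.
The transfer change shifts disposable income by +$597 billion, so first-round consumption changes by c·ΔTR = 0.905 × (+$597 billion) = +$540.285 billion.
Expenditure multiplier = 1/(1 − c(1−t)) = 1/(1 − 0.905×0.7) = 1/0.3665 ≈ 2.729.
The transfer multiplier is c × k ≈ 2.469, so ΔY = k × (c·ΔTR) = (+$540.285 billion) / 0.3665 ≈ +$1,474 billion.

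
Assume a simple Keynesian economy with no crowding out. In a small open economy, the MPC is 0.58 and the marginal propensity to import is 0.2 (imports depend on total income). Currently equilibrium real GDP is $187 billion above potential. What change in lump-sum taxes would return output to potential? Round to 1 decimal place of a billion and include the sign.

Spending multiplier = 1/(1 − c + m) = 1/(1 − 0.58 + 0.2) = 1/0.62 ≈ 1.613.
Tax multiplier = −c·k = −0.58/0.62 ≈ −0.935. Need ΔY = −$187 billion, so ΔT = ΔY/(−c·k) = −(−$187 billion) × 0.62 / 0.58 ≈ +$199.9 billion.
The government should raise lump-sum taxes by $199.9 billion.

+$199.9 billion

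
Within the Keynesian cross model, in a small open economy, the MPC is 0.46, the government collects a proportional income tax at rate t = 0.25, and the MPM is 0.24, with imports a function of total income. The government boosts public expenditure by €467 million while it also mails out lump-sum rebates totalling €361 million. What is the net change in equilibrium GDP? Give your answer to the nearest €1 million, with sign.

Expenditure multiplier = 1/(1 − c(1−t) + m) = 1/(1 − 0.46×0.75 + 0.24) = 1/0.895 ≈ 1.117.
ΔG contributes k·ΔG = (+€467 million) / 0.895 ≈ +€521.8 million.
ΔT of −€361 million changes first-round spending by −c·ΔT = +€166.06 million, contributing k·(−c·ΔT) = (+€166.06 million) / 0.895 ≈ +€185.5 million.
Net ΔY = k(ΔG − c·ΔT) = (+€633.06 million) / 0.895 ≈ +€707 million.

+€707 million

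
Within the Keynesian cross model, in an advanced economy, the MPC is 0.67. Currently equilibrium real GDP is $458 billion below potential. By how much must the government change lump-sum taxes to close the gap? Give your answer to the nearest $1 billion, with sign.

−$226 billion

Spending multiplier = 1/(1 − MPC) = 1/(1 − 0.67) = 1/0.33 ≈ 3.03.
Tax multiplier = −c·k = −0.67/0.33 ≈ −2.03. Need ΔY = +$458 billion, so ΔT = ΔY/(−c·k) = −(+$458 billion) × 0.33 / 0.67 ≈ −$226 billion.
The government should cut lump-sum taxes by $226 billion.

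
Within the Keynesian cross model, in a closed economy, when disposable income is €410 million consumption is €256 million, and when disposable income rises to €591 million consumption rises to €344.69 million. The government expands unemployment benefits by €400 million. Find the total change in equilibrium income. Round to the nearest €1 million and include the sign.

+€384 million

MPC = ΔC/ΔYd = (344.69 − 256)/(591 − 410) = 88.69/181 = 0.49.
The transfer change shifts disposable income by +€400 million, so first-round consumption changes by c·ΔTR = 0.49 × (+€400 million) = +€196 million.
Expenditure multiplier = 1/(1 − MPC) = 1/(1 − 0.49) = 1/0.51 ≈ 1.961.
The transfer multiplier is c × k ≈ 0.961, so ΔY = k × (c·ΔTR) = (+€196 million) / 0.51 ≈ +€384 million.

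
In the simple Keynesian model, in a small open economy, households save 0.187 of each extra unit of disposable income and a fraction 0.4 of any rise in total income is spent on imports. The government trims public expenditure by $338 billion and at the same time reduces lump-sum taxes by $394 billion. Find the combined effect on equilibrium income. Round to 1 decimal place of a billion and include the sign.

MPC = 1 − MPS = 1 − 0.187 = 0.813.
Expenditure multiplier = 1/(1 − c + m) = 1/(1 − 0.813 + 0.4) = 1/0.587 ≈ 1.704.
ΔG contributes k·ΔG = (−$338 billion) / 0.587 ≈ −$575.8 billion.
ΔT of −$394 billion changes first-round spending by −c·ΔT = +$320.322 billion, contributing k·(−c·ΔT) = (+$320.322 billion) / 0.587 ≈ +$545.7 billion.
Net ΔY = k(ΔG − c·ΔT) = (−$17.678 billion) / 0.587 ≈ −$30.1 billion.

−$30.1 billion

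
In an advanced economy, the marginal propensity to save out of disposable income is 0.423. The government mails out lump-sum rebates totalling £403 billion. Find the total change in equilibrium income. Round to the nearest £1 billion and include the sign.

+£550 billion

MPC = 1 − MPS = 1 − 0.423 = 0.577.
A lump-sum tax change of −£403 billion shifts disposable income by +£403 billion; first-round consumption changes by −c × ΔT = −0.577 × (−£403 billion) = +£232.531 billion.
Expenditure multiplier = 1/(1 − MPC) = 1/(1 − 0.577) = 1/0.423 ≈ 2.364.
The tax multiplier is −c × k ≈ −1.364, so ΔY = k × (−c·ΔT) = (+£232.531 billion) / 0.423 ≈ +£550 billion.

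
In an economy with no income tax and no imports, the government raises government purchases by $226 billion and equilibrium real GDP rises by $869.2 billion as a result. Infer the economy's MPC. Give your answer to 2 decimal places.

0.74

Implied spending multiplier k = ΔY/ΔG = 869.2/226 ≈ 3.846.
Since k = 1/(1 − MPC), MPC = 1 − 1/k = 1 − ΔG/ΔY = 1 − 226/869.2 ≈ 0.74.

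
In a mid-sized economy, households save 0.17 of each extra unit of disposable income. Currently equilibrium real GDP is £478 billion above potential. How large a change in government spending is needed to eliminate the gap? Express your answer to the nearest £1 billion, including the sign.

MPC = 1 − MPS = 1 − 0.17 = 0.83.
Spending multiplier = 1/(1 − MPC) = 1/(1 − 0.83) = 1/0.17 ≈ 5.882.
Need ΔY = −£478 billion, so ΔG = ΔY/k = (−£478 billion) × 0.17 ≈ −£81 billion.
The government should cut government spending by £81 billion.

−£81 billion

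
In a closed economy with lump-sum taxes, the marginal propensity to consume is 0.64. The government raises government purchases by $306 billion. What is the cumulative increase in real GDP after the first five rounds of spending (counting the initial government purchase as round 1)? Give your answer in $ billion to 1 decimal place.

$758.7 billion

Round 1 adds ΔG = $306 billion; each later round is MPC = 0.64 times the previous.
After 5 rounds: 306 + 195.84 + 125.3376 + 80.216064 + 51.33828096 = ΔG·(1 − c^5)/(1 − c) = 306 × (1 − 0.1073741824)/0.36 ≈ $758.7 billion.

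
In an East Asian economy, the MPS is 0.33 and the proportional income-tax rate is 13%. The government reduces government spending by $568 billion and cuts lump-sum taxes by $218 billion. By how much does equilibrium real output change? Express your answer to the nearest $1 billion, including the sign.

MPC = 1 − MPS = 1 − 0.33 = 0.67.
Expenditure multiplier = 1/(1 − c(1−t)) = 1/(1 − 0.67×0.87) = 1/0.4171 ≈ 2.398.
ΔG contributes k·ΔG = (−$568 billion) / 0.4171 ≈ −$1,361.8 billion.
ΔT of −$218 billion changes first-round spending by −c·ΔT = +$146.06 billion, contributing k·(−c·ΔT) = (+$146.06 billion) / 0.4171 ≈ +$350.2 billion.
Net ΔY = k(ΔG − c·ΔT) = (−$421.94 billion) / 0.4171 ≈ −$1,012 billion.

−$1,012 billion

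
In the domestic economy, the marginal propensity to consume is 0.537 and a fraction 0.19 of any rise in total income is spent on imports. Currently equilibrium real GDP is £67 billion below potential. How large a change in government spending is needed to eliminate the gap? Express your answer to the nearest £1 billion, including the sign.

Spending multiplier = 1/(1 − c + m) = 1/(1 − 0.537 + 0.19) = 1/0.653 ≈ 1.531.
Need ΔY = +£67 billion, so ΔG = ΔY/k = (+£67 billion) × 0.653 ≈ +£44 billion.
The government should increase government spending by £44 billion.

+£44 billion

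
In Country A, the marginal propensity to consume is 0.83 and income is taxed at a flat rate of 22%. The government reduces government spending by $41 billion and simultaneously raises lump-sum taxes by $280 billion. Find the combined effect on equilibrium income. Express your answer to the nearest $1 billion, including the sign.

−$775 billion

Expenditure multiplier = 1/(1 − c(1−t)) = 1/(1 − 0.83×0.78) = 1/0.3526 ≈ 2.836.
ΔG contributes k·ΔG = (−$41 billion) / 0.3526 ≈ −$116.3 billion.
ΔT of +$280 billion changes first-round spending by −c·ΔT = −$232.4 billion, contributing k·(−c·ΔT) = (−$232.4 billion) / 0.3526 ≈ −$659.1 billion.
Net ΔY = k(ΔG − c·ΔT) = (−$273.4 billion) / 0.3526 ≈ −$775 billion.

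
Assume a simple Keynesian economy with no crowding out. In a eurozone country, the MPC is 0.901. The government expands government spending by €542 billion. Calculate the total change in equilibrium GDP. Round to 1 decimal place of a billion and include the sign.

Expenditure multiplier = 1/(1 − MPC) = 1/(1 − 0.901) = 1/0.099 ≈ 10.101.
ΔY = k × ΔG = (+€542 billion) / 0.099 ≈ +€5,474.7 billion.

+€5,474.7 billion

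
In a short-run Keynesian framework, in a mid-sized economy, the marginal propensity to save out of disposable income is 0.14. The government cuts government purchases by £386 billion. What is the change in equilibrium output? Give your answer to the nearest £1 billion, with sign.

MPC = 1 − MPS = 1 − 0.14 = 0.86.
Expenditure multiplier = 1/(1 − MPC) = 1/(1 − 0.86) = 1/0.14 ≈ 7.143.
ΔY = k × ΔG = (−£386 billion) / 0.14 ≈ −£2,757 billion.

−£2,757 billion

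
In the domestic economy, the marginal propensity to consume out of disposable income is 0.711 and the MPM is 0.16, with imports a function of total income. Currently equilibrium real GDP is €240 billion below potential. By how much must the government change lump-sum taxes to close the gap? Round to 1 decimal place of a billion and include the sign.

−€151.6 billion

Spending multiplier = 1/(1 − c + m) = 1/(1 − 0.711 + 0.16) = 1/0.449 ≈ 2.227.
Tax multiplier = −c·k = −0.711/0.449 ≈ −1.584. Need ΔY = +€240 billion, so ΔT = ΔY/(−c·k) = −(+€240 billion) × 0.449 / 0.711 ≈ −€151.6 billion.
The government should cut lump-sum taxes by €151.6 billion.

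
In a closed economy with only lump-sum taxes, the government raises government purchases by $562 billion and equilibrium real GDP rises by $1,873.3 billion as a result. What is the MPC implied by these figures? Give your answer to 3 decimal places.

Implied spending multiplier k = ΔY/ΔG = 1,873.3/562 ≈ 3.3333.
Since k = 1/(1 − MPC), MPC = 1 − 1/k = 1 − ΔG/ΔY = 1 − 562/1,873.3 ≈ 0.700.

0.700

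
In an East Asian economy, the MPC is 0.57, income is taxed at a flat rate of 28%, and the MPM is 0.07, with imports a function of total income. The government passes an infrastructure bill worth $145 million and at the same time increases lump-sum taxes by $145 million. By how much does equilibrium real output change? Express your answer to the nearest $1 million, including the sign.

+$95 million

Expenditure multiplier = 1/(1 − c(1−t) + m) = 1/(1 − 0.57×0.72 + 0.07) = 1/0.6596 ≈ 1.516.
ΔG contributes k·ΔG = (+$145 million) / 0.6596 ≈ +$219.8 million.
ΔT of +$145 million changes first-round spending by −c·ΔT = −$82.65 million, contributing k·(−c·ΔT) = (−$82.65 million) / 0.6596 ≈ −$125.3 million.
Net ΔY = k(ΔG − c·ΔT) = (+$62.35 million) / 0.6596 ≈ +$95 million.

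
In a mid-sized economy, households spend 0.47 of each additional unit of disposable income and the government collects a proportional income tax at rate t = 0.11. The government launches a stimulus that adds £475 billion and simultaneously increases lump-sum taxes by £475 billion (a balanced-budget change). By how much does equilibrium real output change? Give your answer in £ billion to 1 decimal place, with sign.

+£432.8 billion

Expenditure multiplier = 1/(1 − c(1−t)) = 1/(1 − 0.47×0.89) = 1/0.5817 ≈ 1.719.
ΔG contributes k·ΔG = (+£475 billion) / 0.5817 ≈ +£816.6 billion.
ΔT of +£475 billion changes first-round spending by −c·ΔT = −£223.25 billion, contributing k·(−c·ΔT) = (−£223.25 billion) / 0.5817 ≈ −£383.8 billion.
Net ΔY = k(ΔG − c·ΔT) = (+£251.75 billion) / 0.5817 ≈ +£432.8 billion.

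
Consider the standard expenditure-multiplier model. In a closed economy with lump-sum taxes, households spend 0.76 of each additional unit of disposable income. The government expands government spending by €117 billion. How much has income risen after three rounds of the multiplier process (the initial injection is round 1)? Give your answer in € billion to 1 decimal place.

€273.5 billion

Round 1 adds ΔG = €117 billion; each later round is MPC = 0.76 times the previous.
After 3 rounds: 117 + 88.92 + 67.5792 = ΔG·(1 − c^3)/(1 − c) = 117 × (1 − 0.438976)/0.24 ≈ €273.5 billion.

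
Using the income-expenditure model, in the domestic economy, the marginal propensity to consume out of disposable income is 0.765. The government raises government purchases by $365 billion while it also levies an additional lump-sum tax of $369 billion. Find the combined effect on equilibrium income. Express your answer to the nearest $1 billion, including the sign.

Expenditure multiplier = 1/(1 − MPC) = 1/(1 − 0.765) = 1/0.235 ≈ 4.255.
ΔG contributes k·ΔG = (+$365 billion) / 0.235 ≈ +$1,553.2 billion.
ΔT of +$369 billion changes first-round spending by −c·ΔT = −$282.285 billion, contributing k·(−c·ΔT) = (−$282.285 billion) / 0.235 ≈ −$1,201.2 billion.
Net ΔY = k(ΔG − c·ΔT) = (+$82.715 billion) / 0.235 ≈ +$352 billion.

+$352 billion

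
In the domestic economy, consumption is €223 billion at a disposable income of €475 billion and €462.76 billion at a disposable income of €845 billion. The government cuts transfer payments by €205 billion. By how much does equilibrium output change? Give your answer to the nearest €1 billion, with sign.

−€377 billion

MPC = ΔC/ΔYd = (462.76 − 223)/(845 − 475) = 239.76/370 = 0.648.
The transfer change shifts disposable income by −€205 billion, so first-round consumption changes by c·ΔTR = 0.648 × (−€205 billion) = −€132.84 billion.
Expenditure multiplier = 1/(1 − MPC) = 1/(1 − 0.648) = 1/0.352 ≈ 2.841.
The transfer multiplier is c × k ≈ 1.841, so ΔY = k × (c·ΔTR) = (−€132.84 billion) / 0.352 ≈ −€377 billion.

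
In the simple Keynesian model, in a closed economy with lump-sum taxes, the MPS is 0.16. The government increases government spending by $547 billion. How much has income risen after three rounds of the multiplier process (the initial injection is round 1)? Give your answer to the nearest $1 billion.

$1,392 billion

MPC = 1 − MPS = 1 − 0.16 = 0.84.
Round 1 adds ΔG = $547 billion; each later round is MPC = 0.84 times the previous.
After 3 rounds: 547 + 459.48 + 385.9632 = ΔG·(1 − c^3)/(1 − c) = 547 × (1 − 0.592704)/0.16 ≈ $1,392 billion.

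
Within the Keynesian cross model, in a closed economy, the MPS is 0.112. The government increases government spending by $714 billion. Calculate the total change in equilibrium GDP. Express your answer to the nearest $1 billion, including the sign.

+$6,375 billion

MPC = 1 − MPS = 1 − 0.112 = 0.888.
Spending multiplier = 1/(1 − MPC) = 1/(1 − 0.888) = 1/0.112 ≈ 8.929.
ΔY = k × ΔG = (+$714 billion) / 0.112 = +$6,375 billion.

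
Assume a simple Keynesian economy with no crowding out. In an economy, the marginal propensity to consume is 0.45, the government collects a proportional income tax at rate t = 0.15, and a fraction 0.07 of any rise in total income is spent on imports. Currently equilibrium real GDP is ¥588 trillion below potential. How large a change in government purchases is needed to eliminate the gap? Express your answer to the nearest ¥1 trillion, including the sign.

Spending multiplier = 1/(1 − c(1−t) + m) = 1/(1 − 0.45×0.85 + 0.07) = 1/0.6875 ≈ 1.455.
Need ΔY = +¥588 trillion, so ΔG = ΔY/k = (+¥588 trillion) × 0.6875 ≈ +¥404 trillion.
The government should increase government purchases by ¥404 trillion.

+¥404 trillion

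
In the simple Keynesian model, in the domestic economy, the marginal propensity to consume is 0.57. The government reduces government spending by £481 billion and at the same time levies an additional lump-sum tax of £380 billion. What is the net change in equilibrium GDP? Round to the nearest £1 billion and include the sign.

−£1,622 billion

Expenditure multiplier = 1/(1 − MPC) = 1/(1 − 0.57) = 1/0.43 ≈ 2.326.
ΔG contributes k·ΔG = (−£481 billion) / 0.43 ≈ −£1,118.6 billion.
ΔT of +£380 billion changes first-round spending by −c·ΔT = −£216.6 billion, contributing k·(−c·ΔT) = (−£216.6 billion) / 0.43 ≈ −£503.7 billion.
Net ΔY = k(ΔG − c·ΔT) = (−£697.6 billion) / 0.43 ≈ −£1,622 billion.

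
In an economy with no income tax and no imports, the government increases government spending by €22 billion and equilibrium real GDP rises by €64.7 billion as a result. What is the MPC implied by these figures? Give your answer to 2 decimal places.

Implied spending multiplier k = ΔY/ΔG = 64.7/22 ≈ 2.9409.
Since k = 1/(1 − MPC), MPC = 1 − 1/k = 1 − ΔG/ΔY = 1 − 22/64.7 ≈ 0.66.

0.66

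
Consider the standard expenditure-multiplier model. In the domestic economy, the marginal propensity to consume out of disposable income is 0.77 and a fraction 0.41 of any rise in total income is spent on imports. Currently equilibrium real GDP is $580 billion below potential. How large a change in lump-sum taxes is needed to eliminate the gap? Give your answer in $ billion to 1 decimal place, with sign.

−$482.1 billion

Spending multiplier = 1/(1 − c + m) = 1/(1 − 0.77 + 0.41) = 1/0.64 ≈ 1.563.
Tax multiplier = −c·k = −0.77/0.64 ≈ −1.203. Need ΔY = +$580 billion, so ΔT = ΔY/(−c·k) = −(+$580 billion) × 0.64 / 0.77 ≈ −$482.1 billion.
The government should cut lump-sum taxes by $482.1 billion.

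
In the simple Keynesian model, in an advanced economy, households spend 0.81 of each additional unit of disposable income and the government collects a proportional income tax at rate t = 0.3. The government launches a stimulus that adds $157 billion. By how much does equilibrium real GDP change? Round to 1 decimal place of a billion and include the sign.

+$362.6 billion

Expenditure multiplier = 1/(1 − c(1−t)) = 1/(1 − 0.81×0.7) = 1/0.433 ≈ 2.309.
ΔY = k × ΔG = (+$157 billion) / 0.433 ≈ +$362.6 billion.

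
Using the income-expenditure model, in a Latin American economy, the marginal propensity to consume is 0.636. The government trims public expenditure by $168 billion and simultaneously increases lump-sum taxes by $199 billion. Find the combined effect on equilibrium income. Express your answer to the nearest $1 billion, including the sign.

Expenditure multiplier = 1/(1 − MPC) = 1/(1 − 0.636) = 1/0.364 ≈ 2.747.
ΔG contributes k·ΔG = (−$168 billion) / 0.364 ≈ −$461.5 billion.
ΔT of +$199 billion changes first-round spending by −c·ΔT = −$126.564 billion, contributing k·(−c·ΔT) = (−$126.564 billion) / 0.364 ≈ −$347.7 billion.
Net ΔY = k(ΔG − c·ΔT) = (−$294.564 billion) / 0.364 ≈ −$809 billion.

−$809 billion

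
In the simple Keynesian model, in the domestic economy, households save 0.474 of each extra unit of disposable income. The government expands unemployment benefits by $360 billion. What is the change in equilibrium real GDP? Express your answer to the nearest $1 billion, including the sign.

MPC = 1 − MPS = 1 − 0.474 = 0.526.
The transfer change shifts disposable income by +$360 billion, so first-round consumption changes by c·ΔTR = 0.526 × (+$360 billion) = +$189.36 billion.
Expenditure multiplier = 1/(1 − MPC) = 1/(1 − 0.526) = 1/0.474 ≈ 2.11.
The transfer multiplier is c × k ≈ 1.11, so ΔY = k × (c·ΔTR) = (+$189.36 billion) / 0.474 ≈ +$399 billion.

+$399 billion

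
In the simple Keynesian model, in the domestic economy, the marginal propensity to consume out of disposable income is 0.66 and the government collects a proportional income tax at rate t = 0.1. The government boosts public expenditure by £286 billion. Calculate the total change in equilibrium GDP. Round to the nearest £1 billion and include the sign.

Spending multiplier = 1/(1 − c(1−t)) = 1/(1 − 0.66×0.9) = 1/0.406 ≈ 2.463.
ΔY = k × ΔG = (+£286 billion) / 0.406 ≈ +£704 billion.

+£704 billion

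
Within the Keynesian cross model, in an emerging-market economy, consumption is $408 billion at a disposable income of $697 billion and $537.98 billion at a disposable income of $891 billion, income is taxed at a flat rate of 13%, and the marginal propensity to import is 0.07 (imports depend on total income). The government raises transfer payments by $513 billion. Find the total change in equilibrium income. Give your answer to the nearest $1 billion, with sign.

+$706 billion

MPC = ΔC/ΔYd = (537.98 − 408)/(891 − 697) = 129.98/194 = 0.67.
The transfer change shifts disposable income by +$513 billion, so first-round consumption changes by c·ΔTR = 0.67 × (+$513 billion) = +$343.71 billion.
Expenditure multiplier = 1/(1 − c(1−t) + m) = 1/(1 − 0.67×0.87 + 0.07) = 1/0.4871 ≈ 2.053.
The transfer multiplier is c × k ≈ 1.375, so ΔY = k × (c·ΔTR) = (+$343.71 billion) / 0.4871 ≈ +$706 billion.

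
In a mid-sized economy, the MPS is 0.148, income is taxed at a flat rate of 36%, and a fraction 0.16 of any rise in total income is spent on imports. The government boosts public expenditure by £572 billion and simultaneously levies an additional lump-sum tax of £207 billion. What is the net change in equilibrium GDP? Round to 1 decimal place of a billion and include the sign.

MPC = 1 − MPS = 1 − 0.148 = 0.852.
Expenditure multiplier = 1/(1 − c(1−t) + m) = 1/(1 − 0.852×0.64 + 0.16) = 1/0.61472 ≈ 1.627.
ΔG contributes k·ΔG = (+£572 billion) / 0.61472 ≈ +£930.5 billion.
ΔT of +£207 billion changes first-round spending by −c·ΔT = −£176.364 billion, contributing k·(−c·ΔT) = (−£176.364 billion) / 0.61472 ≈ −£286.9 billion.
Net ΔY = k(ΔG − c·ΔT) = (+£395.636 billion) / 0.61472 ≈ +£643.6 billion.

+£643.6 billion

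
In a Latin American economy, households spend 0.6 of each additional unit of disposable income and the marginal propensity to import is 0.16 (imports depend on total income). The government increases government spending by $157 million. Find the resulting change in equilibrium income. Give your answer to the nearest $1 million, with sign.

+$280 million

Expenditure multiplier = 1/(1 − c + m) = 1/(1 − 0.6 + 0.16) = 1/0.56 ≈ 1.786.
ΔY = k × ΔG = (+$157 million) / 0.56 ≈ +$280 million.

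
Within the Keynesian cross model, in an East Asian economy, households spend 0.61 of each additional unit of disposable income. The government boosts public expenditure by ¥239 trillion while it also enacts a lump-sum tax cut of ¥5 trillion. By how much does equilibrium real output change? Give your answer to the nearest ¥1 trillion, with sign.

+¥621 trillion

Expenditure multiplier = 1/(1 − MPC) = 1/(1 − 0.61) = 1/0.39 ≈ 2.564.
ΔG contributes k·ΔG = (+¥239 trillion) / 0.39 ≈ +¥612.8 trillion.
ΔT of −¥5 trillion changes first-round spending by −c·ΔT = +¥3.05 trillion, contributing k·(−c·ΔT) = (+¥3.05 trillion) / 0.39 ≈ +¥7.8 trillion.
Net ΔY = k(ΔG − c·ΔT) = (+¥242.05 trillion) / 0.39 ≈ +¥621 trillion.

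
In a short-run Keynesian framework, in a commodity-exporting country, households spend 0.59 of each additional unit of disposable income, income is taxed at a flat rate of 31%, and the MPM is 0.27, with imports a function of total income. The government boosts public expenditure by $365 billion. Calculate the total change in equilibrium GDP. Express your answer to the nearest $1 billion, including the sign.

+$423 billion

Expenditure multiplier = 1/(1 − c(1−t) + m) = 1/(1 − 0.59×0.69 + 0.27) = 1/0.8629 ≈ 1.159.
ΔY = k × ΔG = (+$365 billion) / 0.8629 ≈ +$423 billion.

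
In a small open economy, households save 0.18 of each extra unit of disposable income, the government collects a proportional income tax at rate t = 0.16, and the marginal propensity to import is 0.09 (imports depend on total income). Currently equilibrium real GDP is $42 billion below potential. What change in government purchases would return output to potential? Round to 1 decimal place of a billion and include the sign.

+$16.9 billion

MPC = 1 − MPS = 1 − 0.18 = 0.82.
Spending multiplier = 1/(1 − c(1−t) + m) = 1/(1 − 0.82×0.84 + 0.09) = 1/0.4012 ≈ 2.493.
Need ΔY = +$42 billion, so ΔG = ΔY/k = (+$42 billion) × 0.4012 ≈ +$16.9 billion.
The government should increase government purchases by $16.9 billion.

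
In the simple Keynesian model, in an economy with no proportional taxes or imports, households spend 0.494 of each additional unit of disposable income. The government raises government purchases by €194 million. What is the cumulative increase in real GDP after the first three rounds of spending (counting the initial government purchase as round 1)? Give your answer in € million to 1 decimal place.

Round 1 adds ΔG = €194 million; each later round is MPC = 0.494 times the previous.
After 3 rounds: 194 + 95.836 + 47.342984 = ΔG·(1 − c^3)/(1 − c) = 194 × (1 − 0.120553784)/0.506 ≈ €337.2 million.

€337.2 million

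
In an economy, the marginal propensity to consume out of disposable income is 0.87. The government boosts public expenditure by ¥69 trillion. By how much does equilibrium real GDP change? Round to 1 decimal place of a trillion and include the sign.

+¥530.8 trillion

Spending multiplier = 1/(1 − MPC) = 1/(1 − 0.87) = 1/0.13 ≈ 7.692.
ΔY = k × ΔG = (+¥69 trillion) / 0.13 ≈ +¥530.8 trillion.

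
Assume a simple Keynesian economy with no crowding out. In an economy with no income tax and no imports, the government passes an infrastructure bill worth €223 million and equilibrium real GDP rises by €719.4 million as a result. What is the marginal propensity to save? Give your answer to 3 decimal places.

Implied spending multiplier k = ΔY/ΔG = 719.4/223 ≈ 3.226.
Since k = 1/(1 − MPC), MPC = 1 − 1/k = 1 − ΔG/ΔY = 1 − 223/719.4 ≈ 0.690.
MPS = 1 − MPC = 0.310.

0.310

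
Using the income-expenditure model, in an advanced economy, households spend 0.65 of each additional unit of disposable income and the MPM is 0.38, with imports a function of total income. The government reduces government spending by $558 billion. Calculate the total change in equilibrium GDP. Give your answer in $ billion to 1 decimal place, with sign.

Spending multiplier = 1/(1 − c + m) = 1/(1 − 0.65 + 0.38) = 1/0.73 ≈ 1.37.
ΔY = k × ΔG = (−$558 billion) / 0.73 ≈ −$764.4 billion.

−$764.4 billion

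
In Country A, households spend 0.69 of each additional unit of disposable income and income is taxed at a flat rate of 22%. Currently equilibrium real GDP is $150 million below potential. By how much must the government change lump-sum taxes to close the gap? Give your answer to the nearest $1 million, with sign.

−$100 million

Spending multiplier = 1/(1 − c(1−t)) = 1/(1 − 0.69×0.78) = 1/0.4618 ≈ 2.165.
Tax multiplier = −c·k = −0.69/0.4618 ≈ −1.494. Need ΔY = +$150 million, so ΔT = ΔY/(−c·k) = −(+$150 million) × 0.4618 / 0.69 ≈ −$100 million.
The government should cut lump-sum taxes by $100 million.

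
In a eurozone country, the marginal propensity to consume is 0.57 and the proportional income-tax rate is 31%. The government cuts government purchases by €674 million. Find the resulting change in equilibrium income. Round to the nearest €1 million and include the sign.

Expenditure multiplier = 1/(1 − c(1−t)) = 1/(1 − 0.57×0.69) = 1/0.6067 ≈ 1.648.
ΔY = k × ΔG = (−€674 million) / 0.6067 ≈ −€1,111 million.

−€1,111 million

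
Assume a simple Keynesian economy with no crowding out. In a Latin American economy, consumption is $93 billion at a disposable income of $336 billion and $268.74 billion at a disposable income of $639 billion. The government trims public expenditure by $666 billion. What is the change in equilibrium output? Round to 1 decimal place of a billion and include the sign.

−$1,585.7 billion

MPC = ΔC/ΔYd = (268.74 − 93)/(639 − 336) = 175.74/303 = 0.58.
Expenditure multiplier = 1/(1 − MPC) = 1/(1 − 0.58) = 1/0.42 ≈ 2.381.
ΔY = k × ΔG = (−$666 billion) / 0.42 ≈ −$1,585.7 billion.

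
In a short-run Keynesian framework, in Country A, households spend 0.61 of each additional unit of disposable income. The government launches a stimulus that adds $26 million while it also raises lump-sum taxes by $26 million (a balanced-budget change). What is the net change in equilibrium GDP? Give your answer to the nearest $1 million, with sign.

Expenditure multiplier = 1/(1 − MPC) = 1/(1 − 0.61) = 1/0.39 ≈ 2.564.
ΔG contributes k·ΔG = (+$26 million) / 0.39 ≈ +$66.7 million.
ΔT of +$26 million changes first-round spending by −c·ΔT = −$15.86 million, contributing k·(−c·ΔT) = (−$15.86 million) / 0.39 ≈ −$40.7 million.
With ΔG = ΔT and no other leakages, the balanced-budget multiplier is 1, so ΔY = ΔG = +$26 million.

+$26 million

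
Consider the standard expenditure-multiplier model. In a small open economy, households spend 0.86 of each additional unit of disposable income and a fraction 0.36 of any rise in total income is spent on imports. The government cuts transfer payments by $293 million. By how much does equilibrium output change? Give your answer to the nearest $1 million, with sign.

−$504 million

The transfer change shifts disposable income by −$293 million, so first-round consumption changes by c·ΔTR = 0.86 × (−$293 million) = −$251.98 million.
Expenditure multiplier = 1/(1 − c + m) = 1/(1 − 0.86 + 0.36) = 1/0.5 = 2.
The transfer multiplier is c × k = 1.72, so ΔY = k × (c·ΔTR) = (−$251.98 million) / 0.5 ≈ −$504 million.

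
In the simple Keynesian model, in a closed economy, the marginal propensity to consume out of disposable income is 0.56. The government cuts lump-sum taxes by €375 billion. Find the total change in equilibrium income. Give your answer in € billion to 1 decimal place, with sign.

+€477.3 billion

A lump-sum tax change of −€375 billion shifts disposable income by +€375 billion; first-round consumption changes by −c × ΔT = −0.56 × (−€375 billion) = +€210 billion.
Expenditure multiplier = 1/(1 − MPC) = 1/(1 − 0.56) = 1/0.44 ≈ 2.273.
The tax multiplier is −c × k ≈ −1.273, so ΔY = k × (−c·ΔT) = (+€210 billion) / 0.44 ≈ +€477.3 billion.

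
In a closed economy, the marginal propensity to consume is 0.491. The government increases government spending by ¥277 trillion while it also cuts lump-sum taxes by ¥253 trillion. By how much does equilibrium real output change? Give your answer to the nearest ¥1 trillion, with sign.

+¥788 trillion

Expenditure multiplier = 1/(1 − MPC) = 1/(1 − 0.491) = 1/0.509 ≈ 1.965.
ΔG contributes k·ΔG = (+¥277 trillion) / 0.509 ≈ +¥544.2 trillion.
ΔT of −¥253 trillion changes first-round spending by −c·ΔT = +¥124.223 trillion, contributing k·(−c·ΔT) = (+¥124.223 trillion) / 0.509 ≈ +¥244.1 trillion.
Net ΔY = k(ΔG − c·ΔT) = (+¥401.223 trillion) / 0.509 ≈ +¥788 trillion.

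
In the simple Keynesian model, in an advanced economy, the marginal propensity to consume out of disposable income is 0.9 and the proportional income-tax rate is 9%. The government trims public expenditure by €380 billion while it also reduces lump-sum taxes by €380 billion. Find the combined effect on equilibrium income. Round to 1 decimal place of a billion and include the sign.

−€209.9 billion

Expenditure multiplier = 1/(1 − c(1−t)) = 1/(1 − 0.9×0.91) = 1/0.181 ≈ 5.525.
ΔG contributes k·ΔG = (−€380 billion) / 0.181 ≈ −€2,099.4 billion.
ΔT of −€380 billion changes first-round spending by −c·ΔT = +€342 billion, contributing k·(−c·ΔT) = (+€342 billion) / 0.181 ≈ +€1,889.5 billion.
Net ΔY = k(ΔG − c·ΔT) = (−€38 billion) / 0.181 ≈ −€209.9 billion.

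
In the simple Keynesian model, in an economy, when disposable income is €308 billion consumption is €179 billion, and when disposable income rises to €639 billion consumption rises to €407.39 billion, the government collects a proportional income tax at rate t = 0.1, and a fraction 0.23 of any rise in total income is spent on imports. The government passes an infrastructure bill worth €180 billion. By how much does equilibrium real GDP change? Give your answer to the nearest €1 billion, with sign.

+€296 billion

MPC = ΔC/ΔYd = (407.39 − 179)/(639 − 308) = 228.39/331 = 0.69.
Expenditure multiplier = 1/(1 − c(1−t) + m) = 1/(1 − 0.69×0.9 + 0.23) = 1/0.609 ≈ 1.642.
ΔY = k × ΔG = (+€180 billion) / 0.609 ≈ +€296 billion.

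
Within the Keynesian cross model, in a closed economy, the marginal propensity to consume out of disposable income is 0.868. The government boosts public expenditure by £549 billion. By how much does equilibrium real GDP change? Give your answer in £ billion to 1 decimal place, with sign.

+£4,159.1 billion

Government-spending multiplier = 1/(1 − MPC) = 1/(1 − 0.868) = 1/0.132 ≈ 7.576.
ΔY = k × ΔG = (+£549 billion) / 0.132 ≈ +£4,159.1 billion.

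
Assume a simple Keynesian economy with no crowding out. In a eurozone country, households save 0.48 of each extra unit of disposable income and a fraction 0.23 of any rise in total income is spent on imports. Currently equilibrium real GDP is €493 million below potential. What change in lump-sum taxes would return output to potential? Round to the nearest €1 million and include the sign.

MPC = 1 − MPS = 1 − 0.48 = 0.52.
Spending multiplier = 1/(1 − c + m) = 1/(1 − 0.52 + 0.23) = 1/0.71 ≈ 1.408.
Tax multiplier = −c·k = −0.52/0.71 ≈ −0.732. Need ΔY = +€493 million, so ΔT = ΔY/(−c·k) = −(+€493 million) × 0.71 / 0.52 ≈ −€673 million.
The government should cut lump-sum taxes by €673 million.

−€673 million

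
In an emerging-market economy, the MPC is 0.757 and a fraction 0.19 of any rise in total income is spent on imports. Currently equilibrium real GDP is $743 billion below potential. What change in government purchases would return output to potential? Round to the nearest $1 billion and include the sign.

Spending multiplier = 1/(1 − c + m) = 1/(1 − 0.757 + 0.19) = 1/0.433 ≈ 2.309.
Need ΔY = +$743 billion, so ΔG = ΔY/k = (+$743 billion) × 0.433 ≈ +$322 billion.
The government should increase government purchases by $322 billion.

+$322 billion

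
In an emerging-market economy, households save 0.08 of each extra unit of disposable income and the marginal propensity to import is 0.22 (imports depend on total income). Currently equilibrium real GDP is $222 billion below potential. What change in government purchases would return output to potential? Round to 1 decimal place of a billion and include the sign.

+$66.6 billion

MPC = 1 − MPS = 1 − 0.08 = 0.92.
Spending multiplier = 1/(1 − c + m) = 1/(1 − 0.92 + 0.22) = 1/0.3 ≈ 3.333.
Need ΔY = +$222 billion, so ΔG = ΔY/k = (+$222 billion) × 0.3 = +$66.6 billion.
The government should increase government purchases by $66.6 billion.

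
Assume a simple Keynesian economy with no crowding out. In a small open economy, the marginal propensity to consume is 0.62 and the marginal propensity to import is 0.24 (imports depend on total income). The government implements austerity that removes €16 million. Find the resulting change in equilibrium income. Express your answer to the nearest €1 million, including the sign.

Government-spending multiplier = 1/(1 − c + m) = 1/(1 − 0.62 + 0.24) = 1/0.62 ≈ 1.613.
ΔY = k × ΔG = (−€16 million) / 0.62 ≈ −€26 million.

−€26 million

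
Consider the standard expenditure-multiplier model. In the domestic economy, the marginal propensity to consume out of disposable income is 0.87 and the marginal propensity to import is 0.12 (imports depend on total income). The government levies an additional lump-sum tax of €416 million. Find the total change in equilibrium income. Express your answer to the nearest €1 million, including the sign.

A lump-sum tax change of +€416 million shifts disposable income by −€416 million; first-round consumption changes by −c × ΔT = −0.87 × (+€416 million) = −€361.92 million.
Expenditure multiplier = 1/(1 − c + m) = 1/(1 − 0.87 + 0.12) = 1/0.25 = 4.
The tax multiplier is −c × k = −3.48, so ΔY = k × (−c·ΔT) = (−€361.92 million) / 0.25 ≈ −€1,448 million.

−€1,448 million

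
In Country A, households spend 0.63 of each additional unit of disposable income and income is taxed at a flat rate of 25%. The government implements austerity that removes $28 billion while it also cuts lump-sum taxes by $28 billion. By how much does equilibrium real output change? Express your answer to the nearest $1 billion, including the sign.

Expenditure multiplier = 1/(1 − c(1−t)) = 1/(1 − 0.63×0.75) = 1/0.5275 ≈ 1.896.
ΔG contributes k·ΔG = (−$28 billion) / 0.5275 ≈ −$53.1 billion.
ΔT of −$28 billion changes first-round spending by −c·ΔT = +$17.64 billion, contributing k·(−c·ΔT) = (+$17.64 billion) / 0.5275 ≈ +$33.4 billion.
Net ΔY = k(ΔG − c·ΔT) = (−$10.36 billion) / 0.5275 ≈ −$20 billion.

−$20 billion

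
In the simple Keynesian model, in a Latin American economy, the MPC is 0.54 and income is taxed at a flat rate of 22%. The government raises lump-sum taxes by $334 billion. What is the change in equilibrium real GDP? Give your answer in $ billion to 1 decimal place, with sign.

−$311.6 billion

A lump-sum tax change of +$334 billion shifts disposable income by −$334 billion; first-round consumption changes by −c × ΔT = −0.54 × (+$334 billion) = −$180.36 billion.
Expenditure multiplier = 1/(1 − c(1−t)) = 1/(1 − 0.54×0.78) = 1/0.5788 ≈ 1.728.
The tax multiplier is −c × k ≈ −0.933, so ΔY = k × (−c·ΔT) = (−$180.36 billion) / 0.5788 ≈ −$311.6 billion.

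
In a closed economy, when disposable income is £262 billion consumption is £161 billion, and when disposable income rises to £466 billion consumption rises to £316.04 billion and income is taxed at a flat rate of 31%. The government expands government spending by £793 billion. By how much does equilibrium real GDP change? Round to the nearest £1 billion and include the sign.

+£1,667 billion

MPC = ΔC/ΔYd = (316.04 − 161)/(466 − 262) = 155.04/204 = 0.76.
Government-spending multiplier = 1/(1 − c(1−t)) = 1/(1 − 0.76×0.69) = 1/0.4756 ≈ 2.103.
ΔY = k × ΔG = (+£793 billion) / 0.4756 ≈ +£1,667 billion.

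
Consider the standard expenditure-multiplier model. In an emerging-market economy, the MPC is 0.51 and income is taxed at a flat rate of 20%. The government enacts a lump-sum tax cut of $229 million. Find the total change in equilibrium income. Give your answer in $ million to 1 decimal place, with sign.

A lump-sum tax change of −$229 million shifts disposable income by +$229 million; first-round consumption changes by −c × ΔT = −0.51 × (−$229 million) = +$116.79 million.
Expenditure multiplier = 1/(1 − c(1−t)) = 1/(1 − 0.51×0.8) = 1/0.592 ≈ 1.689.
The tax multiplier is −c × k ≈ −0.861, so ΔY = k × (−c·ΔT) = (+$116.79 million) / 0.592 ≈ +$197.3 million.

+$197.3 million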